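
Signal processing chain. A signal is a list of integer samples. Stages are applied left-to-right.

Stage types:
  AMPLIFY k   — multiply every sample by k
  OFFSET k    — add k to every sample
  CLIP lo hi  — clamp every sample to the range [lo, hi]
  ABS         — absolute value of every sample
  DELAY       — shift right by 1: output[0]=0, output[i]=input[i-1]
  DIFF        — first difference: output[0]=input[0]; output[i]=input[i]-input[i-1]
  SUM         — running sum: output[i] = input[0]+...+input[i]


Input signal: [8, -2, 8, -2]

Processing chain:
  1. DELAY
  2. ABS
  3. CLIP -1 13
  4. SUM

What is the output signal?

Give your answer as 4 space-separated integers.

Answer: 0 8 10 18

Derivation:
Input: [8, -2, 8, -2]
Stage 1 (DELAY): [0, 8, -2, 8] = [0, 8, -2, 8] -> [0, 8, -2, 8]
Stage 2 (ABS): |0|=0, |8|=8, |-2|=2, |8|=8 -> [0, 8, 2, 8]
Stage 3 (CLIP -1 13): clip(0,-1,13)=0, clip(8,-1,13)=8, clip(2,-1,13)=2, clip(8,-1,13)=8 -> [0, 8, 2, 8]
Stage 4 (SUM): sum[0..0]=0, sum[0..1]=8, sum[0..2]=10, sum[0..3]=18 -> [0, 8, 10, 18]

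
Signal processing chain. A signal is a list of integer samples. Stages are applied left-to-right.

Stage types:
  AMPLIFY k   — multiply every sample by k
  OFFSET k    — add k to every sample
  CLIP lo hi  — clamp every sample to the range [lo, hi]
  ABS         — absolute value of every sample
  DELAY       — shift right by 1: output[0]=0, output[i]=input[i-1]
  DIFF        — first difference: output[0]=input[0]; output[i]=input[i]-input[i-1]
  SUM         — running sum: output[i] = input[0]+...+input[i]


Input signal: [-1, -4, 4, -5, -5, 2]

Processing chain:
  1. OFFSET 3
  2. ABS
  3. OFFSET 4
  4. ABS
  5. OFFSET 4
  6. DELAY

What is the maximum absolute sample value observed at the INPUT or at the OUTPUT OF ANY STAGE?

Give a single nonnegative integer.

Input: [-1, -4, 4, -5, -5, 2] (max |s|=5)
Stage 1 (OFFSET 3): -1+3=2, -4+3=-1, 4+3=7, -5+3=-2, -5+3=-2, 2+3=5 -> [2, -1, 7, -2, -2, 5] (max |s|=7)
Stage 2 (ABS): |2|=2, |-1|=1, |7|=7, |-2|=2, |-2|=2, |5|=5 -> [2, 1, 7, 2, 2, 5] (max |s|=7)
Stage 3 (OFFSET 4): 2+4=6, 1+4=5, 7+4=11, 2+4=6, 2+4=6, 5+4=9 -> [6, 5, 11, 6, 6, 9] (max |s|=11)
Stage 4 (ABS): |6|=6, |5|=5, |11|=11, |6|=6, |6|=6, |9|=9 -> [6, 5, 11, 6, 6, 9] (max |s|=11)
Stage 5 (OFFSET 4): 6+4=10, 5+4=9, 11+4=15, 6+4=10, 6+4=10, 9+4=13 -> [10, 9, 15, 10, 10, 13] (max |s|=15)
Stage 6 (DELAY): [0, 10, 9, 15, 10, 10] = [0, 10, 9, 15, 10, 10] -> [0, 10, 9, 15, 10, 10] (max |s|=15)
Overall max amplitude: 15

Answer: 15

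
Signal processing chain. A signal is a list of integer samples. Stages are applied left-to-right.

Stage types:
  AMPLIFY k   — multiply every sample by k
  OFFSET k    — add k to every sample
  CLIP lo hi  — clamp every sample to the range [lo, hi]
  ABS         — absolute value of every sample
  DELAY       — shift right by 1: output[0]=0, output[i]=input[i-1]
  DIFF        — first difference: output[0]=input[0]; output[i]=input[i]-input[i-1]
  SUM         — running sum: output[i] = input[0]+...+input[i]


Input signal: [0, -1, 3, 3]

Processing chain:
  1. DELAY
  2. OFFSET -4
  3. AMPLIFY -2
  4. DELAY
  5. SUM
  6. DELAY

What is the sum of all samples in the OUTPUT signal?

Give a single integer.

Answer: 24

Derivation:
Input: [0, -1, 3, 3]
Stage 1 (DELAY): [0, 0, -1, 3] = [0, 0, -1, 3] -> [0, 0, -1, 3]
Stage 2 (OFFSET -4): 0+-4=-4, 0+-4=-4, -1+-4=-5, 3+-4=-1 -> [-4, -4, -5, -1]
Stage 3 (AMPLIFY -2): -4*-2=8, -4*-2=8, -5*-2=10, -1*-2=2 -> [8, 8, 10, 2]
Stage 4 (DELAY): [0, 8, 8, 10] = [0, 8, 8, 10] -> [0, 8, 8, 10]
Stage 5 (SUM): sum[0..0]=0, sum[0..1]=8, sum[0..2]=16, sum[0..3]=26 -> [0, 8, 16, 26]
Stage 6 (DELAY): [0, 0, 8, 16] = [0, 0, 8, 16] -> [0, 0, 8, 16]
Output sum: 24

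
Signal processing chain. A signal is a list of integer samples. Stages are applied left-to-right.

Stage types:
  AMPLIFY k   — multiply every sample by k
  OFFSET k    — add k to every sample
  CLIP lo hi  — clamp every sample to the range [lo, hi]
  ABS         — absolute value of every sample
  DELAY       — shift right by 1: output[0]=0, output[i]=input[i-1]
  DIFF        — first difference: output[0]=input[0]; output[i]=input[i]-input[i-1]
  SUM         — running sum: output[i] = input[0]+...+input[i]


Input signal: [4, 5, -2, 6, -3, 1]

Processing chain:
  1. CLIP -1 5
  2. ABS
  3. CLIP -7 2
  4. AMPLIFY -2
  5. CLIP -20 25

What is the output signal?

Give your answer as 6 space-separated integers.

Input: [4, 5, -2, 6, -3, 1]
Stage 1 (CLIP -1 5): clip(4,-1,5)=4, clip(5,-1,5)=5, clip(-2,-1,5)=-1, clip(6,-1,5)=5, clip(-3,-1,5)=-1, clip(1,-1,5)=1 -> [4, 5, -1, 5, -1, 1]
Stage 2 (ABS): |4|=4, |5|=5, |-1|=1, |5|=5, |-1|=1, |1|=1 -> [4, 5, 1, 5, 1, 1]
Stage 3 (CLIP -7 2): clip(4,-7,2)=2, clip(5,-7,2)=2, clip(1,-7,2)=1, clip(5,-7,2)=2, clip(1,-7,2)=1, clip(1,-7,2)=1 -> [2, 2, 1, 2, 1, 1]
Stage 4 (AMPLIFY -2): 2*-2=-4, 2*-2=-4, 1*-2=-2, 2*-2=-4, 1*-2=-2, 1*-2=-2 -> [-4, -4, -2, -4, -2, -2]
Stage 5 (CLIP -20 25): clip(-4,-20,25)=-4, clip(-4,-20,25)=-4, clip(-2,-20,25)=-2, clip(-4,-20,25)=-4, clip(-2,-20,25)=-2, clip(-2,-20,25)=-2 -> [-4, -4, -2, -4, -2, -2]

Answer: -4 -4 -2 -4 -2 -2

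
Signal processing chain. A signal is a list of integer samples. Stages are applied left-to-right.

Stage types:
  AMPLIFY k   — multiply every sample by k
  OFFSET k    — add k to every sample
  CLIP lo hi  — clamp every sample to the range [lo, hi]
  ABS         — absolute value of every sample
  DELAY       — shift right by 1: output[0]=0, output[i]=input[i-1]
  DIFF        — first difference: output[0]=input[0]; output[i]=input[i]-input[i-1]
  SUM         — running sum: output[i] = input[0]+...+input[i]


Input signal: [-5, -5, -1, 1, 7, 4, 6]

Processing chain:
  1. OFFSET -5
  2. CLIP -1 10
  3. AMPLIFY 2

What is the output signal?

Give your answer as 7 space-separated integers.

Input: [-5, -5, -1, 1, 7, 4, 6]
Stage 1 (OFFSET -5): -5+-5=-10, -5+-5=-10, -1+-5=-6, 1+-5=-4, 7+-5=2, 4+-5=-1, 6+-5=1 -> [-10, -10, -6, -4, 2, -1, 1]
Stage 2 (CLIP -1 10): clip(-10,-1,10)=-1, clip(-10,-1,10)=-1, clip(-6,-1,10)=-1, clip(-4,-1,10)=-1, clip(2,-1,10)=2, clip(-1,-1,10)=-1, clip(1,-1,10)=1 -> [-1, -1, -1, -1, 2, -1, 1]
Stage 3 (AMPLIFY 2): -1*2=-2, -1*2=-2, -1*2=-2, -1*2=-2, 2*2=4, -1*2=-2, 1*2=2 -> [-2, -2, -2, -2, 4, -2, 2]

Answer: -2 -2 -2 -2 4 -2 2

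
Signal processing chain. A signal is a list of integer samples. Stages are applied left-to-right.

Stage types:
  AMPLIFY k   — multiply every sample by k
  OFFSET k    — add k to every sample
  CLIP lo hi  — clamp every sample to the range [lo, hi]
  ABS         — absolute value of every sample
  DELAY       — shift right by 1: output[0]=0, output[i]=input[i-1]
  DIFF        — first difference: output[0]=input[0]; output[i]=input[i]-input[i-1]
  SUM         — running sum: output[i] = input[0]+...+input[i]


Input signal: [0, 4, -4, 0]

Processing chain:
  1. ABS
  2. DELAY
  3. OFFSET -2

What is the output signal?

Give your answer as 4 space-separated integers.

Input: [0, 4, -4, 0]
Stage 1 (ABS): |0|=0, |4|=4, |-4|=4, |0|=0 -> [0, 4, 4, 0]
Stage 2 (DELAY): [0, 0, 4, 4] = [0, 0, 4, 4] -> [0, 0, 4, 4]
Stage 3 (OFFSET -2): 0+-2=-2, 0+-2=-2, 4+-2=2, 4+-2=2 -> [-2, -2, 2, 2]

Answer: -2 -2 2 2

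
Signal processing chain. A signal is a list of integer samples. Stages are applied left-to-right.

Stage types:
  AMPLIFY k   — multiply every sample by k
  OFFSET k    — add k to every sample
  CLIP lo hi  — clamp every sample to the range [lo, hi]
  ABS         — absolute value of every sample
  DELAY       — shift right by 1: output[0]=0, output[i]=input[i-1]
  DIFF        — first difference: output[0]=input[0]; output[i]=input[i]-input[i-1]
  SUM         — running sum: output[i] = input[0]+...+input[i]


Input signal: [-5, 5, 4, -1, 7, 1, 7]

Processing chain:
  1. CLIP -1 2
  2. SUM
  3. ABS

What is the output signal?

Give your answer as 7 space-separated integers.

Input: [-5, 5, 4, -1, 7, 1, 7]
Stage 1 (CLIP -1 2): clip(-5,-1,2)=-1, clip(5,-1,2)=2, clip(4,-1,2)=2, clip(-1,-1,2)=-1, clip(7,-1,2)=2, clip(1,-1,2)=1, clip(7,-1,2)=2 -> [-1, 2, 2, -1, 2, 1, 2]
Stage 2 (SUM): sum[0..0]=-1, sum[0..1]=1, sum[0..2]=3, sum[0..3]=2, sum[0..4]=4, sum[0..5]=5, sum[0..6]=7 -> [-1, 1, 3, 2, 4, 5, 7]
Stage 3 (ABS): |-1|=1, |1|=1, |3|=3, |2|=2, |4|=4, |5|=5, |7|=7 -> [1, 1, 3, 2, 4, 5, 7]

Answer: 1 1 3 2 4 5 7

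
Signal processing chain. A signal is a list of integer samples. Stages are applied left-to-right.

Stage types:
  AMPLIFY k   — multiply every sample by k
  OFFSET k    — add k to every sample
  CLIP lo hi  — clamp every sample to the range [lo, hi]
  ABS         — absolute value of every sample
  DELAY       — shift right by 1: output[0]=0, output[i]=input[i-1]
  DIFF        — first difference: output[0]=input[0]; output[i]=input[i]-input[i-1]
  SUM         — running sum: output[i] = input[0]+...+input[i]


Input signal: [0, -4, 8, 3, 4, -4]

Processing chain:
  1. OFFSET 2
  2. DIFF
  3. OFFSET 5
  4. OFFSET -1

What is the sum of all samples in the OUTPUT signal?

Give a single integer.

Answer: 22

Derivation:
Input: [0, -4, 8, 3, 4, -4]
Stage 1 (OFFSET 2): 0+2=2, -4+2=-2, 8+2=10, 3+2=5, 4+2=6, -4+2=-2 -> [2, -2, 10, 5, 6, -2]
Stage 2 (DIFF): s[0]=2, -2-2=-4, 10--2=12, 5-10=-5, 6-5=1, -2-6=-8 -> [2, -4, 12, -5, 1, -8]
Stage 3 (OFFSET 5): 2+5=7, -4+5=1, 12+5=17, -5+5=0, 1+5=6, -8+5=-3 -> [7, 1, 17, 0, 6, -3]
Stage 4 (OFFSET -1): 7+-1=6, 1+-1=0, 17+-1=16, 0+-1=-1, 6+-1=5, -3+-1=-4 -> [6, 0, 16, -1, 5, -4]
Output sum: 22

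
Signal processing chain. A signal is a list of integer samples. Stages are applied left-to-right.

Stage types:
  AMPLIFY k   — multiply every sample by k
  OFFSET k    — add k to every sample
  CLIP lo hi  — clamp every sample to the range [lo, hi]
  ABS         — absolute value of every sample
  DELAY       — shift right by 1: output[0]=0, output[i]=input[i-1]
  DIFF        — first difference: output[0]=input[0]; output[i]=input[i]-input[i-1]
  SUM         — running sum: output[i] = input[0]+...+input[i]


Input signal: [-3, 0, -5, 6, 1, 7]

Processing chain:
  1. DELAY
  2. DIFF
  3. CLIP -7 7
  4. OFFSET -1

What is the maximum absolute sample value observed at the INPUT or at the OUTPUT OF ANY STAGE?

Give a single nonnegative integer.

Input: [-3, 0, -5, 6, 1, 7] (max |s|=7)
Stage 1 (DELAY): [0, -3, 0, -5, 6, 1] = [0, -3, 0, -5, 6, 1] -> [0, -3, 0, -5, 6, 1] (max |s|=6)
Stage 2 (DIFF): s[0]=0, -3-0=-3, 0--3=3, -5-0=-5, 6--5=11, 1-6=-5 -> [0, -3, 3, -5, 11, -5] (max |s|=11)
Stage 3 (CLIP -7 7): clip(0,-7,7)=0, clip(-3,-7,7)=-3, clip(3,-7,7)=3, clip(-5,-7,7)=-5, clip(11,-7,7)=7, clip(-5,-7,7)=-5 -> [0, -3, 3, -5, 7, -5] (max |s|=7)
Stage 4 (OFFSET -1): 0+-1=-1, -3+-1=-4, 3+-1=2, -5+-1=-6, 7+-1=6, -5+-1=-6 -> [-1, -4, 2, -6, 6, -6] (max |s|=6)
Overall max amplitude: 11

Answer: 11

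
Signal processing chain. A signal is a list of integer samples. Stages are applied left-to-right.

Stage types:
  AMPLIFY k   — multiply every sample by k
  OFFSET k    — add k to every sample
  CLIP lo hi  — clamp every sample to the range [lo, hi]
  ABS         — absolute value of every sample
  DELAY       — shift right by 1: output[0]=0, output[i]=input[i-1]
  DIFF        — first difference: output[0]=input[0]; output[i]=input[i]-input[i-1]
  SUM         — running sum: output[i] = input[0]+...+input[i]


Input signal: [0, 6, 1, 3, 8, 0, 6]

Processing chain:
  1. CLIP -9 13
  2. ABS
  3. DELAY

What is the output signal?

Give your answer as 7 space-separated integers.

Answer: 0 0 6 1 3 8 0

Derivation:
Input: [0, 6, 1, 3, 8, 0, 6]
Stage 1 (CLIP -9 13): clip(0,-9,13)=0, clip(6,-9,13)=6, clip(1,-9,13)=1, clip(3,-9,13)=3, clip(8,-9,13)=8, clip(0,-9,13)=0, clip(6,-9,13)=6 -> [0, 6, 1, 3, 8, 0, 6]
Stage 2 (ABS): |0|=0, |6|=6, |1|=1, |3|=3, |8|=8, |0|=0, |6|=6 -> [0, 6, 1, 3, 8, 0, 6]
Stage 3 (DELAY): [0, 0, 6, 1, 3, 8, 0] = [0, 0, 6, 1, 3, 8, 0] -> [0, 0, 6, 1, 3, 8, 0]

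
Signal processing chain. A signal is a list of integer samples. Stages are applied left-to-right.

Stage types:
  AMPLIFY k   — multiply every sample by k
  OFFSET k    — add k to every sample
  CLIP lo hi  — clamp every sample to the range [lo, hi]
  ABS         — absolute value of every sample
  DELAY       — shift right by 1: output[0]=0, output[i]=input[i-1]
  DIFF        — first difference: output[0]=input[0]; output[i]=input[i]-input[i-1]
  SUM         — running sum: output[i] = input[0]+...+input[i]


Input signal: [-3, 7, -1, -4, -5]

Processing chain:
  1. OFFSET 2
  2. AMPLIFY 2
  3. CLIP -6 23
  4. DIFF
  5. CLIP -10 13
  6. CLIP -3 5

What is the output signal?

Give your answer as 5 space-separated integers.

Answer: -2 5 -3 -3 -2

Derivation:
Input: [-3, 7, -1, -4, -5]
Stage 1 (OFFSET 2): -3+2=-1, 7+2=9, -1+2=1, -4+2=-2, -5+2=-3 -> [-1, 9, 1, -2, -3]
Stage 2 (AMPLIFY 2): -1*2=-2, 9*2=18, 1*2=2, -2*2=-4, -3*2=-6 -> [-2, 18, 2, -4, -6]
Stage 3 (CLIP -6 23): clip(-2,-6,23)=-2, clip(18,-6,23)=18, clip(2,-6,23)=2, clip(-4,-6,23)=-4, clip(-6,-6,23)=-6 -> [-2, 18, 2, -4, -6]
Stage 4 (DIFF): s[0]=-2, 18--2=20, 2-18=-16, -4-2=-6, -6--4=-2 -> [-2, 20, -16, -6, -2]
Stage 5 (CLIP -10 13): clip(-2,-10,13)=-2, clip(20,-10,13)=13, clip(-16,-10,13)=-10, clip(-6,-10,13)=-6, clip(-2,-10,13)=-2 -> [-2, 13, -10, -6, -2]
Stage 6 (CLIP -3 5): clip(-2,-3,5)=-2, clip(13,-3,5)=5, clip(-10,-3,5)=-3, clip(-6,-3,5)=-3, clip(-2,-3,5)=-2 -> [-2, 5, -3, -3, -2]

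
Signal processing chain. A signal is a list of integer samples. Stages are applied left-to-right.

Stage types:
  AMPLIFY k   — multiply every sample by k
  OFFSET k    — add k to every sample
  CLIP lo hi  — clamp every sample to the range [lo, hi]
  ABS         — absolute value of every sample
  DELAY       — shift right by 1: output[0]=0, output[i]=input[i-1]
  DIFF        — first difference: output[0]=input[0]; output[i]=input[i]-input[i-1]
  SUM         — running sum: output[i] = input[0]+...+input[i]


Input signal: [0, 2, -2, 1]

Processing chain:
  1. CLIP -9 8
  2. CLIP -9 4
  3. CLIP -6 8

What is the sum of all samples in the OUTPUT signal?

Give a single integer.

Answer: 1

Derivation:
Input: [0, 2, -2, 1]
Stage 1 (CLIP -9 8): clip(0,-9,8)=0, clip(2,-9,8)=2, clip(-2,-9,8)=-2, clip(1,-9,8)=1 -> [0, 2, -2, 1]
Stage 2 (CLIP -9 4): clip(0,-9,4)=0, clip(2,-9,4)=2, clip(-2,-9,4)=-2, clip(1,-9,4)=1 -> [0, 2, -2, 1]
Stage 3 (CLIP -6 8): clip(0,-6,8)=0, clip(2,-6,8)=2, clip(-2,-6,8)=-2, clip(1,-6,8)=1 -> [0, 2, -2, 1]
Output sum: 1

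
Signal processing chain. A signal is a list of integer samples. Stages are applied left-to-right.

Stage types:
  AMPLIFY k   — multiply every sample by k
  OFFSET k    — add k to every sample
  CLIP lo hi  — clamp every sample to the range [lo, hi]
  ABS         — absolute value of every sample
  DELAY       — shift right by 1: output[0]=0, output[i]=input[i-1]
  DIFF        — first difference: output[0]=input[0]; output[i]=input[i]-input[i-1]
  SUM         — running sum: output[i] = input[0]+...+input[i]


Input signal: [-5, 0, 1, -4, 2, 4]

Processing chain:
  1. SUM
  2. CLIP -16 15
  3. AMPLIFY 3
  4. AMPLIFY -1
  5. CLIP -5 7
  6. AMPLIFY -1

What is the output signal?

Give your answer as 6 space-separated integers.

Input: [-5, 0, 1, -4, 2, 4]
Stage 1 (SUM): sum[0..0]=-5, sum[0..1]=-5, sum[0..2]=-4, sum[0..3]=-8, sum[0..4]=-6, sum[0..5]=-2 -> [-5, -5, -4, -8, -6, -2]
Stage 2 (CLIP -16 15): clip(-5,-16,15)=-5, clip(-5,-16,15)=-5, clip(-4,-16,15)=-4, clip(-8,-16,15)=-8, clip(-6,-16,15)=-6, clip(-2,-16,15)=-2 -> [-5, -5, -4, -8, -6, -2]
Stage 3 (AMPLIFY 3): -5*3=-15, -5*3=-15, -4*3=-12, -8*3=-24, -6*3=-18, -2*3=-6 -> [-15, -15, -12, -24, -18, -6]
Stage 4 (AMPLIFY -1): -15*-1=15, -15*-1=15, -12*-1=12, -24*-1=24, -18*-1=18, -6*-1=6 -> [15, 15, 12, 24, 18, 6]
Stage 5 (CLIP -5 7): clip(15,-5,7)=7, clip(15,-5,7)=7, clip(12,-5,7)=7, clip(24,-5,7)=7, clip(18,-5,7)=7, clip(6,-5,7)=6 -> [7, 7, 7, 7, 7, 6]
Stage 6 (AMPLIFY -1): 7*-1=-7, 7*-1=-7, 7*-1=-7, 7*-1=-7, 7*-1=-7, 6*-1=-6 -> [-7, -7, -7, -7, -7, -6]

Answer: -7 -7 -7 -7 -7 -6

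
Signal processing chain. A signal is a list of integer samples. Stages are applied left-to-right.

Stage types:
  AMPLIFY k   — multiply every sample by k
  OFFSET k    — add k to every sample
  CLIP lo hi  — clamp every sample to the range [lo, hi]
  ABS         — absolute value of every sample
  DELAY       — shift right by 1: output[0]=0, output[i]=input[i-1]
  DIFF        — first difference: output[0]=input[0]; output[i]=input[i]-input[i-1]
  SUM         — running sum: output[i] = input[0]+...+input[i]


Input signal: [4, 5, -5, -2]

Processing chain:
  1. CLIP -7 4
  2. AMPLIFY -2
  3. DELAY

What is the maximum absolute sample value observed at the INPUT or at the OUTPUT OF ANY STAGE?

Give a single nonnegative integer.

Input: [4, 5, -5, -2] (max |s|=5)
Stage 1 (CLIP -7 4): clip(4,-7,4)=4, clip(5,-7,4)=4, clip(-5,-7,4)=-5, clip(-2,-7,4)=-2 -> [4, 4, -5, -2] (max |s|=5)
Stage 2 (AMPLIFY -2): 4*-2=-8, 4*-2=-8, -5*-2=10, -2*-2=4 -> [-8, -8, 10, 4] (max |s|=10)
Stage 3 (DELAY): [0, -8, -8, 10] = [0, -8, -8, 10] -> [0, -8, -8, 10] (max |s|=10)
Overall max amplitude: 10

Answer: 10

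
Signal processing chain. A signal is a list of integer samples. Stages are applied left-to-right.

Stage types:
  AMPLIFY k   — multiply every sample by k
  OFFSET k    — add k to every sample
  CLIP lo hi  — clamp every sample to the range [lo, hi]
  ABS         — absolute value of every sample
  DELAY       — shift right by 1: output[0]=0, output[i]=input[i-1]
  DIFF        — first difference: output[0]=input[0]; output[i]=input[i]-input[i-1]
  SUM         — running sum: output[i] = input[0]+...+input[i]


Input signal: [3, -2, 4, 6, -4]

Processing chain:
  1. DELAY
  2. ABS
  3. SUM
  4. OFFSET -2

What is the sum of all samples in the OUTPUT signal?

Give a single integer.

Input: [3, -2, 4, 6, -4]
Stage 1 (DELAY): [0, 3, -2, 4, 6] = [0, 3, -2, 4, 6] -> [0, 3, -2, 4, 6]
Stage 2 (ABS): |0|=0, |3|=3, |-2|=2, |4|=4, |6|=6 -> [0, 3, 2, 4, 6]
Stage 3 (SUM): sum[0..0]=0, sum[0..1]=3, sum[0..2]=5, sum[0..3]=9, sum[0..4]=15 -> [0, 3, 5, 9, 15]
Stage 4 (OFFSET -2): 0+-2=-2, 3+-2=1, 5+-2=3, 9+-2=7, 15+-2=13 -> [-2, 1, 3, 7, 13]
Output sum: 22

Answer: 22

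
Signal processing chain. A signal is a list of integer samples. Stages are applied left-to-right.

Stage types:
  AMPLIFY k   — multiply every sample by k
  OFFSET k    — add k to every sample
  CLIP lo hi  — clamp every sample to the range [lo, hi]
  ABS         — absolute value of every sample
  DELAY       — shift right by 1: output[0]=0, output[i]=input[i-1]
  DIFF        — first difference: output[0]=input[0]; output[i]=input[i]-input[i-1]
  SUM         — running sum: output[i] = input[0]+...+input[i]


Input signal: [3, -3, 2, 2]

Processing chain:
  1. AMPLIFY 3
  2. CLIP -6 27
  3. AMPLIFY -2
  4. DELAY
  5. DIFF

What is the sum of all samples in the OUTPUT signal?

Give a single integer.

Answer: -12

Derivation:
Input: [3, -3, 2, 2]
Stage 1 (AMPLIFY 3): 3*3=9, -3*3=-9, 2*3=6, 2*3=6 -> [9, -9, 6, 6]
Stage 2 (CLIP -6 27): clip(9,-6,27)=9, clip(-9,-6,27)=-6, clip(6,-6,27)=6, clip(6,-6,27)=6 -> [9, -6, 6, 6]
Stage 3 (AMPLIFY -2): 9*-2=-18, -6*-2=12, 6*-2=-12, 6*-2=-12 -> [-18, 12, -12, -12]
Stage 4 (DELAY): [0, -18, 12, -12] = [0, -18, 12, -12] -> [0, -18, 12, -12]
Stage 5 (DIFF): s[0]=0, -18-0=-18, 12--18=30, -12-12=-24 -> [0, -18, 30, -24]
Output sum: -12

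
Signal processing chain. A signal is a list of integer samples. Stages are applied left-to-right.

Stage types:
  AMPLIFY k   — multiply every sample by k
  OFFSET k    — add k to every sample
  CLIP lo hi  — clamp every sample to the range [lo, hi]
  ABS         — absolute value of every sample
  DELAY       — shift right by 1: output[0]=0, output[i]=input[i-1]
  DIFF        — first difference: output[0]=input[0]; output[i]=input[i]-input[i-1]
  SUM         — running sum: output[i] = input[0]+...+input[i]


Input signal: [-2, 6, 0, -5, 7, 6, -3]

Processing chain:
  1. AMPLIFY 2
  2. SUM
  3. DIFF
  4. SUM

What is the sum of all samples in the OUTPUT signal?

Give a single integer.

Input: [-2, 6, 0, -5, 7, 6, -3]
Stage 1 (AMPLIFY 2): -2*2=-4, 6*2=12, 0*2=0, -5*2=-10, 7*2=14, 6*2=12, -3*2=-6 -> [-4, 12, 0, -10, 14, 12, -6]
Stage 2 (SUM): sum[0..0]=-4, sum[0..1]=8, sum[0..2]=8, sum[0..3]=-2, sum[0..4]=12, sum[0..5]=24, sum[0..6]=18 -> [-4, 8, 8, -2, 12, 24, 18]
Stage 3 (DIFF): s[0]=-4, 8--4=12, 8-8=0, -2-8=-10, 12--2=14, 24-12=12, 18-24=-6 -> [-4, 12, 0, -10, 14, 12, -6]
Stage 4 (SUM): sum[0..0]=-4, sum[0..1]=8, sum[0..2]=8, sum[0..3]=-2, sum[0..4]=12, sum[0..5]=24, sum[0..6]=18 -> [-4, 8, 8, -2, 12, 24, 18]
Output sum: 64

Answer: 64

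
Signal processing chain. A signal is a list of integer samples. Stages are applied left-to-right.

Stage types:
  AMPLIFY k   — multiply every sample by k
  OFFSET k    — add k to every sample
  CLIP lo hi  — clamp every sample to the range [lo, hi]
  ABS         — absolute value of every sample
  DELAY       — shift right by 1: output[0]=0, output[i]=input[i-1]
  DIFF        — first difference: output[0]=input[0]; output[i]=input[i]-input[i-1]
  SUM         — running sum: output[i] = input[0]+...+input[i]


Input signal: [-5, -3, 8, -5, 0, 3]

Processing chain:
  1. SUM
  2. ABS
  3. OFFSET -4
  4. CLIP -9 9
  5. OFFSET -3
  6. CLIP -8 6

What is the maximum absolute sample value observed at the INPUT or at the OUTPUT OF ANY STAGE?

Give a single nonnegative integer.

Answer: 8

Derivation:
Input: [-5, -3, 8, -5, 0, 3] (max |s|=8)
Stage 1 (SUM): sum[0..0]=-5, sum[0..1]=-8, sum[0..2]=0, sum[0..3]=-5, sum[0..4]=-5, sum[0..5]=-2 -> [-5, -8, 0, -5, -5, -2] (max |s|=8)
Stage 2 (ABS): |-5|=5, |-8|=8, |0|=0, |-5|=5, |-5|=5, |-2|=2 -> [5, 8, 0, 5, 5, 2] (max |s|=8)
Stage 3 (OFFSET -4): 5+-4=1, 8+-4=4, 0+-4=-4, 5+-4=1, 5+-4=1, 2+-4=-2 -> [1, 4, -4, 1, 1, -2] (max |s|=4)
Stage 4 (CLIP -9 9): clip(1,-9,9)=1, clip(4,-9,9)=4, clip(-4,-9,9)=-4, clip(1,-9,9)=1, clip(1,-9,9)=1, clip(-2,-9,9)=-2 -> [1, 4, -4, 1, 1, -2] (max |s|=4)
Stage 5 (OFFSET -3): 1+-3=-2, 4+-3=1, -4+-3=-7, 1+-3=-2, 1+-3=-2, -2+-3=-5 -> [-2, 1, -7, -2, -2, -5] (max |s|=7)
Stage 6 (CLIP -8 6): clip(-2,-8,6)=-2, clip(1,-8,6)=1, clip(-7,-8,6)=-7, clip(-2,-8,6)=-2, clip(-2,-8,6)=-2, clip(-5,-8,6)=-5 -> [-2, 1, -7, -2, -2, -5] (max |s|=7)
Overall max amplitude: 8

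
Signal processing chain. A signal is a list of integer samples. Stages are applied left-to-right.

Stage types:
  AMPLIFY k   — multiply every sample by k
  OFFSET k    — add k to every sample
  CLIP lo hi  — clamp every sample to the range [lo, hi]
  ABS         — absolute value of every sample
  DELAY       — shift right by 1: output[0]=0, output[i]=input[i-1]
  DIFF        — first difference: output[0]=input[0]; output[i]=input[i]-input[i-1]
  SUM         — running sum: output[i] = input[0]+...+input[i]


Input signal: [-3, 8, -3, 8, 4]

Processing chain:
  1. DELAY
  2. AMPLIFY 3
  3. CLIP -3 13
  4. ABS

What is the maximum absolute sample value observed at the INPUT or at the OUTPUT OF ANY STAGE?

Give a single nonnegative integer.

Input: [-3, 8, -3, 8, 4] (max |s|=8)
Stage 1 (DELAY): [0, -3, 8, -3, 8] = [0, -3, 8, -3, 8] -> [0, -3, 8, -3, 8] (max |s|=8)
Stage 2 (AMPLIFY 3): 0*3=0, -3*3=-9, 8*3=24, -3*3=-9, 8*3=24 -> [0, -9, 24, -9, 24] (max |s|=24)
Stage 3 (CLIP -3 13): clip(0,-3,13)=0, clip(-9,-3,13)=-3, clip(24,-3,13)=13, clip(-9,-3,13)=-3, clip(24,-3,13)=13 -> [0, -3, 13, -3, 13] (max |s|=13)
Stage 4 (ABS): |0|=0, |-3|=3, |13|=13, |-3|=3, |13|=13 -> [0, 3, 13, 3, 13] (max |s|=13)
Overall max amplitude: 24

Answer: 24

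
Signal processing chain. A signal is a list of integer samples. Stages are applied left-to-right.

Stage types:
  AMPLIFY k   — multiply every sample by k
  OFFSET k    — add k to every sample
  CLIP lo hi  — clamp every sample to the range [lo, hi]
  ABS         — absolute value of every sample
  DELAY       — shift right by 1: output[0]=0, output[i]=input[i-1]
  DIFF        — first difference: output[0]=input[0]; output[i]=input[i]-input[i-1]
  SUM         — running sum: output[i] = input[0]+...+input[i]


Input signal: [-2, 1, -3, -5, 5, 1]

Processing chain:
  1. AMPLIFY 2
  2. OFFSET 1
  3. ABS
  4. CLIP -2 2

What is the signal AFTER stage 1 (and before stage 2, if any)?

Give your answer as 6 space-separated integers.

Answer: -4 2 -6 -10 10 2

Derivation:
Input: [-2, 1, -3, -5, 5, 1]
Stage 1 (AMPLIFY 2): -2*2=-4, 1*2=2, -3*2=-6, -5*2=-10, 5*2=10, 1*2=2 -> [-4, 2, -6, -10, 10, 2]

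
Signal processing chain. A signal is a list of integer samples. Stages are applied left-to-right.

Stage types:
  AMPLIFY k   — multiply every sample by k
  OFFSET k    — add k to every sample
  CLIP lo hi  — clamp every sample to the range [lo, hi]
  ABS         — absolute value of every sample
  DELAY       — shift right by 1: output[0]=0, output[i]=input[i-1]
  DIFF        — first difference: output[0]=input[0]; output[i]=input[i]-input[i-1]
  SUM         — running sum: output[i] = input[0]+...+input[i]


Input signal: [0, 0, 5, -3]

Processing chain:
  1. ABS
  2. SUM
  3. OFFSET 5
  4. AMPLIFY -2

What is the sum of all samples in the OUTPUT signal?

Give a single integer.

Input: [0, 0, 5, -3]
Stage 1 (ABS): |0|=0, |0|=0, |5|=5, |-3|=3 -> [0, 0, 5, 3]
Stage 2 (SUM): sum[0..0]=0, sum[0..1]=0, sum[0..2]=5, sum[0..3]=8 -> [0, 0, 5, 8]
Stage 3 (OFFSET 5): 0+5=5, 0+5=5, 5+5=10, 8+5=13 -> [5, 5, 10, 13]
Stage 4 (AMPLIFY -2): 5*-2=-10, 5*-2=-10, 10*-2=-20, 13*-2=-26 -> [-10, -10, -20, -26]
Output sum: -66

Answer: -66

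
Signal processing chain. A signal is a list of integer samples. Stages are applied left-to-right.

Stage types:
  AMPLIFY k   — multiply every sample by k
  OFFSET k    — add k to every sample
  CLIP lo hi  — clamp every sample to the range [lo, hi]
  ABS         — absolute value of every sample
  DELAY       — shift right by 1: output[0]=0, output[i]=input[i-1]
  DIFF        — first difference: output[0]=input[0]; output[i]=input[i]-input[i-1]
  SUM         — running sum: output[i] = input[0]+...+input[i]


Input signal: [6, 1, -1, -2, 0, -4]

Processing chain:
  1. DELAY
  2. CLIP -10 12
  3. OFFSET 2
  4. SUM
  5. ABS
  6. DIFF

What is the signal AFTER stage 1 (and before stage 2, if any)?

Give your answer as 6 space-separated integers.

Input: [6, 1, -1, -2, 0, -4]
Stage 1 (DELAY): [0, 6, 1, -1, -2, 0] = [0, 6, 1, -1, -2, 0] -> [0, 6, 1, -1, -2, 0]

Answer: 0 6 1 -1 -2 0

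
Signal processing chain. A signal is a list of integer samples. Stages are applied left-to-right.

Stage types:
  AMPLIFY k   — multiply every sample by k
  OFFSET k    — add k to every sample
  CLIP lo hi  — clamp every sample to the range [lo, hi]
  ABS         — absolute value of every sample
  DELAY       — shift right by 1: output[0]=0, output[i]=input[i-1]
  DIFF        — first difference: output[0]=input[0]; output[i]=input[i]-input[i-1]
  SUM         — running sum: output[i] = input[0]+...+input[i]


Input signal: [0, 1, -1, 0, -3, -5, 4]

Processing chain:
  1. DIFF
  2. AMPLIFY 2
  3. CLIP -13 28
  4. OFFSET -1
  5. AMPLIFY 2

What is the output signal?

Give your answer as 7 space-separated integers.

Input: [0, 1, -1, 0, -3, -5, 4]
Stage 1 (DIFF): s[0]=0, 1-0=1, -1-1=-2, 0--1=1, -3-0=-3, -5--3=-2, 4--5=9 -> [0, 1, -2, 1, -3, -2, 9]
Stage 2 (AMPLIFY 2): 0*2=0, 1*2=2, -2*2=-4, 1*2=2, -3*2=-6, -2*2=-4, 9*2=18 -> [0, 2, -4, 2, -6, -4, 18]
Stage 3 (CLIP -13 28): clip(0,-13,28)=0, clip(2,-13,28)=2, clip(-4,-13,28)=-4, clip(2,-13,28)=2, clip(-6,-13,28)=-6, clip(-4,-13,28)=-4, clip(18,-13,28)=18 -> [0, 2, -4, 2, -6, -4, 18]
Stage 4 (OFFSET -1): 0+-1=-1, 2+-1=1, -4+-1=-5, 2+-1=1, -6+-1=-7, -4+-1=-5, 18+-1=17 -> [-1, 1, -5, 1, -7, -5, 17]
Stage 5 (AMPLIFY 2): -1*2=-2, 1*2=2, -5*2=-10, 1*2=2, -7*2=-14, -5*2=-10, 17*2=34 -> [-2, 2, -10, 2, -14, -10, 34]

Answer: -2 2 -10 2 -14 -10 34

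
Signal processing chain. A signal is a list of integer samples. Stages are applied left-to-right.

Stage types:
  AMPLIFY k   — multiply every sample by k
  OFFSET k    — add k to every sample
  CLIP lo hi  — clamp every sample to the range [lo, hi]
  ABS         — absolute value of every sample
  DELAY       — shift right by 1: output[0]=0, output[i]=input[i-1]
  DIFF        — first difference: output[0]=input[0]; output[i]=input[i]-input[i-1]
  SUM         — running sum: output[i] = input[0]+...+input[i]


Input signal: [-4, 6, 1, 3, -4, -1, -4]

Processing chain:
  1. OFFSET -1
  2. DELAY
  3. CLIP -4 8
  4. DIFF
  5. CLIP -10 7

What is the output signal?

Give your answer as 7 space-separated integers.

Answer: 0 -4 7 -5 2 -6 2

Derivation:
Input: [-4, 6, 1, 3, -4, -1, -4]
Stage 1 (OFFSET -1): -4+-1=-5, 6+-1=5, 1+-1=0, 3+-1=2, -4+-1=-5, -1+-1=-2, -4+-1=-5 -> [-5, 5, 0, 2, -5, -2, -5]
Stage 2 (DELAY): [0, -5, 5, 0, 2, -5, -2] = [0, -5, 5, 0, 2, -5, -2] -> [0, -5, 5, 0, 2, -5, -2]
Stage 3 (CLIP -4 8): clip(0,-4,8)=0, clip(-5,-4,8)=-4, clip(5,-4,8)=5, clip(0,-4,8)=0, clip(2,-4,8)=2, clip(-5,-4,8)=-4, clip(-2,-4,8)=-2 -> [0, -4, 5, 0, 2, -4, -2]
Stage 4 (DIFF): s[0]=0, -4-0=-4, 5--4=9, 0-5=-5, 2-0=2, -4-2=-6, -2--4=2 -> [0, -4, 9, -5, 2, -6, 2]
Stage 5 (CLIP -10 7): clip(0,-10,7)=0, clip(-4,-10,7)=-4, clip(9,-10,7)=7, clip(-5,-10,7)=-5, clip(2,-10,7)=2, clip(-6,-10,7)=-6, clip(2,-10,7)=2 -> [0, -4, 7, -5, 2, -6, 2]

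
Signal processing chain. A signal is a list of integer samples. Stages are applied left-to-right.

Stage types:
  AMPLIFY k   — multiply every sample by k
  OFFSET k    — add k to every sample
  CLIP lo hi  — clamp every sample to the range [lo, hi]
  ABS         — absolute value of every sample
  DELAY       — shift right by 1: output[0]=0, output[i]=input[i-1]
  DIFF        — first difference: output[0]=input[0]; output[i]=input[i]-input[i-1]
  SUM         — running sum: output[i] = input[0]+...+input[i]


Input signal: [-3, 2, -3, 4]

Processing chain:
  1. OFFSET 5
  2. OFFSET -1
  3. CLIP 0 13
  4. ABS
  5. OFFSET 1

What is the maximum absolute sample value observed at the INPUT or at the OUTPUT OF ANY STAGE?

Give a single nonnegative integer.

Answer: 9

Derivation:
Input: [-3, 2, -3, 4] (max |s|=4)
Stage 1 (OFFSET 5): -3+5=2, 2+5=7, -3+5=2, 4+5=9 -> [2, 7, 2, 9] (max |s|=9)
Stage 2 (OFFSET -1): 2+-1=1, 7+-1=6, 2+-1=1, 9+-1=8 -> [1, 6, 1, 8] (max |s|=8)
Stage 3 (CLIP 0 13): clip(1,0,13)=1, clip(6,0,13)=6, clip(1,0,13)=1, clip(8,0,13)=8 -> [1, 6, 1, 8] (max |s|=8)
Stage 4 (ABS): |1|=1, |6|=6, |1|=1, |8|=8 -> [1, 6, 1, 8] (max |s|=8)
Stage 5 (OFFSET 1): 1+1=2, 6+1=7, 1+1=2, 8+1=9 -> [2, 7, 2, 9] (max |s|=9)
Overall max amplitude: 9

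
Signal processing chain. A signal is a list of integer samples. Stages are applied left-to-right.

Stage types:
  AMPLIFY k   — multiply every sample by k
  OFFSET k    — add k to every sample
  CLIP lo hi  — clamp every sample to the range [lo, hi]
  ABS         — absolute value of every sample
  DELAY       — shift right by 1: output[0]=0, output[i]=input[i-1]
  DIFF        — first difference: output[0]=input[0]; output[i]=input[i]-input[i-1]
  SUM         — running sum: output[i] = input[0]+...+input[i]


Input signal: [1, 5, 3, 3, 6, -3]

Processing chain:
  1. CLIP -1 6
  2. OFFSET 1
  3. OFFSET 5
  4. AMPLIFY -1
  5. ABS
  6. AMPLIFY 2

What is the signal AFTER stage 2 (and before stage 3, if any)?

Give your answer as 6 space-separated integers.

Answer: 2 6 4 4 7 0

Derivation:
Input: [1, 5, 3, 3, 6, -3]
Stage 1 (CLIP -1 6): clip(1,-1,6)=1, clip(5,-1,6)=5, clip(3,-1,6)=3, clip(3,-1,6)=3, clip(6,-1,6)=6, clip(-3,-1,6)=-1 -> [1, 5, 3, 3, 6, -1]
Stage 2 (OFFSET 1): 1+1=2, 5+1=6, 3+1=4, 3+1=4, 6+1=7, -1+1=0 -> [2, 6, 4, 4, 7, 0]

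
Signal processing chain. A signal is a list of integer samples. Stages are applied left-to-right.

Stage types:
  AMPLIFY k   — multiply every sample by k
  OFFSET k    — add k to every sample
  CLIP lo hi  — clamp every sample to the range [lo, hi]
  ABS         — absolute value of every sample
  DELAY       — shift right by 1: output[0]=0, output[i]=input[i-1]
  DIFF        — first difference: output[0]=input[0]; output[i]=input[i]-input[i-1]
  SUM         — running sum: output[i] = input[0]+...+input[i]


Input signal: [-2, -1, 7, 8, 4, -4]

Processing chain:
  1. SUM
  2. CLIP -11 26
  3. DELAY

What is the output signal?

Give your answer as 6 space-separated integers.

Input: [-2, -1, 7, 8, 4, -4]
Stage 1 (SUM): sum[0..0]=-2, sum[0..1]=-3, sum[0..2]=4, sum[0..3]=12, sum[0..4]=16, sum[0..5]=12 -> [-2, -3, 4, 12, 16, 12]
Stage 2 (CLIP -11 26): clip(-2,-11,26)=-2, clip(-3,-11,26)=-3, clip(4,-11,26)=4, clip(12,-11,26)=12, clip(16,-11,26)=16, clip(12,-11,26)=12 -> [-2, -3, 4, 12, 16, 12]
Stage 3 (DELAY): [0, -2, -3, 4, 12, 16] = [0, -2, -3, 4, 12, 16] -> [0, -2, -3, 4, 12, 16]

Answer: 0 -2 -3 4 12 16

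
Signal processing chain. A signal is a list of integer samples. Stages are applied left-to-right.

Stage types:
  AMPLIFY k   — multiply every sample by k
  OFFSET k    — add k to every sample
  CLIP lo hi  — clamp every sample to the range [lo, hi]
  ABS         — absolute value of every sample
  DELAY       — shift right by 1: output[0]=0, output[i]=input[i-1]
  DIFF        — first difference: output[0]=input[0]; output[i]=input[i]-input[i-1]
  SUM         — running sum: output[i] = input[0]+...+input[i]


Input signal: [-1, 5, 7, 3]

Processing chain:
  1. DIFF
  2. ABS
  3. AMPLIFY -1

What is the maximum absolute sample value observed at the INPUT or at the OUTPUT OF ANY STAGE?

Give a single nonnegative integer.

Answer: 7

Derivation:
Input: [-1, 5, 7, 3] (max |s|=7)
Stage 1 (DIFF): s[0]=-1, 5--1=6, 7-5=2, 3-7=-4 -> [-1, 6, 2, -4] (max |s|=6)
Stage 2 (ABS): |-1|=1, |6|=6, |2|=2, |-4|=4 -> [1, 6, 2, 4] (max |s|=6)
Stage 3 (AMPLIFY -1): 1*-1=-1, 6*-1=-6, 2*-1=-2, 4*-1=-4 -> [-1, -6, -2, -4] (max |s|=6)
Overall max amplitude: 7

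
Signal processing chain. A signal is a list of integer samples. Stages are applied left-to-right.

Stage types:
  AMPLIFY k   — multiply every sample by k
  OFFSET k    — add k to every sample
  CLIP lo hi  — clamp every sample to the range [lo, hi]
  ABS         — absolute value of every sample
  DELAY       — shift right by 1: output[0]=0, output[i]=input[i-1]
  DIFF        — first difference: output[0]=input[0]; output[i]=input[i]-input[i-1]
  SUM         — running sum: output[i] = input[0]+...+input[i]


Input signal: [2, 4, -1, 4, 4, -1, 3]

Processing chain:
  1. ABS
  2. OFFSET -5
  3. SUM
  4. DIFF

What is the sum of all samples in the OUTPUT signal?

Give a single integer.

Answer: -16

Derivation:
Input: [2, 4, -1, 4, 4, -1, 3]
Stage 1 (ABS): |2|=2, |4|=4, |-1|=1, |4|=4, |4|=4, |-1|=1, |3|=3 -> [2, 4, 1, 4, 4, 1, 3]
Stage 2 (OFFSET -5): 2+-5=-3, 4+-5=-1, 1+-5=-4, 4+-5=-1, 4+-5=-1, 1+-5=-4, 3+-5=-2 -> [-3, -1, -4, -1, -1, -4, -2]
Stage 3 (SUM): sum[0..0]=-3, sum[0..1]=-4, sum[0..2]=-8, sum[0..3]=-9, sum[0..4]=-10, sum[0..5]=-14, sum[0..6]=-16 -> [-3, -4, -8, -9, -10, -14, -16]
Stage 4 (DIFF): s[0]=-3, -4--3=-1, -8--4=-4, -9--8=-1, -10--9=-1, -14--10=-4, -16--14=-2 -> [-3, -1, -4, -1, -1, -4, -2]
Output sum: -16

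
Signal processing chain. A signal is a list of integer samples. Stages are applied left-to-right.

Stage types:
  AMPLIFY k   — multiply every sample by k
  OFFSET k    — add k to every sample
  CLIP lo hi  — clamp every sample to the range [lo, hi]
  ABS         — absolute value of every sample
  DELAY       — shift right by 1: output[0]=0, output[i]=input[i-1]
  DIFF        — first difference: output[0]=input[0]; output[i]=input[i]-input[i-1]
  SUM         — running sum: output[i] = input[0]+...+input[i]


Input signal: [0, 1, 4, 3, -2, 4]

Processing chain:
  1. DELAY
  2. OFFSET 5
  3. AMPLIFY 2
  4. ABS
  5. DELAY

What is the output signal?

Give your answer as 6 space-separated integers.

Input: [0, 1, 4, 3, -2, 4]
Stage 1 (DELAY): [0, 0, 1, 4, 3, -2] = [0, 0, 1, 4, 3, -2] -> [0, 0, 1, 4, 3, -2]
Stage 2 (OFFSET 5): 0+5=5, 0+5=5, 1+5=6, 4+5=9, 3+5=8, -2+5=3 -> [5, 5, 6, 9, 8, 3]
Stage 3 (AMPLIFY 2): 5*2=10, 5*2=10, 6*2=12, 9*2=18, 8*2=16, 3*2=6 -> [10, 10, 12, 18, 16, 6]
Stage 4 (ABS): |10|=10, |10|=10, |12|=12, |18|=18, |16|=16, |6|=6 -> [10, 10, 12, 18, 16, 6]
Stage 5 (DELAY): [0, 10, 10, 12, 18, 16] = [0, 10, 10, 12, 18, 16] -> [0, 10, 10, 12, 18, 16]

Answer: 0 10 10 12 18 16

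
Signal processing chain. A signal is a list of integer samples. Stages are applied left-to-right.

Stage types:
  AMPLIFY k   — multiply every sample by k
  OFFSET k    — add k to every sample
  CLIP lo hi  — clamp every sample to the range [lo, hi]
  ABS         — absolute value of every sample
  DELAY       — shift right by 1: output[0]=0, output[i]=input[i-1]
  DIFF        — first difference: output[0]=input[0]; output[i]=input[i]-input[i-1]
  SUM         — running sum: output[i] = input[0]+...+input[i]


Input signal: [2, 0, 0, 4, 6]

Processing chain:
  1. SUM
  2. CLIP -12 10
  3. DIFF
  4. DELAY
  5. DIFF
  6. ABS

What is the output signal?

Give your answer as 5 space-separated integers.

Input: [2, 0, 0, 4, 6]
Stage 1 (SUM): sum[0..0]=2, sum[0..1]=2, sum[0..2]=2, sum[0..3]=6, sum[0..4]=12 -> [2, 2, 2, 6, 12]
Stage 2 (CLIP -12 10): clip(2,-12,10)=2, clip(2,-12,10)=2, clip(2,-12,10)=2, clip(6,-12,10)=6, clip(12,-12,10)=10 -> [2, 2, 2, 6, 10]
Stage 3 (DIFF): s[0]=2, 2-2=0, 2-2=0, 6-2=4, 10-6=4 -> [2, 0, 0, 4, 4]
Stage 4 (DELAY): [0, 2, 0, 0, 4] = [0, 2, 0, 0, 4] -> [0, 2, 0, 0, 4]
Stage 5 (DIFF): s[0]=0, 2-0=2, 0-2=-2, 0-0=0, 4-0=4 -> [0, 2, -2, 0, 4]
Stage 6 (ABS): |0|=0, |2|=2, |-2|=2, |0|=0, |4|=4 -> [0, 2, 2, 0, 4]

Answer: 0 2 2 0 4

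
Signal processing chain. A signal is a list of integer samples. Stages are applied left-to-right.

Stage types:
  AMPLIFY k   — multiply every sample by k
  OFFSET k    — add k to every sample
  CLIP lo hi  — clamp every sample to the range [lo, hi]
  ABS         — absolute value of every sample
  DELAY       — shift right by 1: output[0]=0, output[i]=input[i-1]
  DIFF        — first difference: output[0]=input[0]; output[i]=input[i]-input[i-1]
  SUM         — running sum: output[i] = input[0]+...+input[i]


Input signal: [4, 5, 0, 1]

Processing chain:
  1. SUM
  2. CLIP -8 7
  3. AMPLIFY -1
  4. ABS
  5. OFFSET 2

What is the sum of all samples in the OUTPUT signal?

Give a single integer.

Input: [4, 5, 0, 1]
Stage 1 (SUM): sum[0..0]=4, sum[0..1]=9, sum[0..2]=9, sum[0..3]=10 -> [4, 9, 9, 10]
Stage 2 (CLIP -8 7): clip(4,-8,7)=4, clip(9,-8,7)=7, clip(9,-8,7)=7, clip(10,-8,7)=7 -> [4, 7, 7, 7]
Stage 3 (AMPLIFY -1): 4*-1=-4, 7*-1=-7, 7*-1=-7, 7*-1=-7 -> [-4, -7, -7, -7]
Stage 4 (ABS): |-4|=4, |-7|=7, |-7|=7, |-7|=7 -> [4, 7, 7, 7]
Stage 5 (OFFSET 2): 4+2=6, 7+2=9, 7+2=9, 7+2=9 -> [6, 9, 9, 9]
Output sum: 33

Answer: 33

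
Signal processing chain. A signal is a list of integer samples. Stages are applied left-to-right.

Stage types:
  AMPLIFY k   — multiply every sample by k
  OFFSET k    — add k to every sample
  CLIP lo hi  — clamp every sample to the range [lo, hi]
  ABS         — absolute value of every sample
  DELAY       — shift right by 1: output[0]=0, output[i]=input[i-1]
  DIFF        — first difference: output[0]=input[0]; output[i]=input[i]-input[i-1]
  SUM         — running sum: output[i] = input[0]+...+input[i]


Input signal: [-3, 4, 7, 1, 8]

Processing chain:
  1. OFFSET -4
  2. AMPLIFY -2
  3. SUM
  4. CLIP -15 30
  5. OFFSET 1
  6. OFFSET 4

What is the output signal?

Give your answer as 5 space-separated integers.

Answer: 19 19 13 19 11

Derivation:
Input: [-3, 4, 7, 1, 8]
Stage 1 (OFFSET -4): -3+-4=-7, 4+-4=0, 7+-4=3, 1+-4=-3, 8+-4=4 -> [-7, 0, 3, -3, 4]
Stage 2 (AMPLIFY -2): -7*-2=14, 0*-2=0, 3*-2=-6, -3*-2=6, 4*-2=-8 -> [14, 0, -6, 6, -8]
Stage 3 (SUM): sum[0..0]=14, sum[0..1]=14, sum[0..2]=8, sum[0..3]=14, sum[0..4]=6 -> [14, 14, 8, 14, 6]
Stage 4 (CLIP -15 30): clip(14,-15,30)=14, clip(14,-15,30)=14, clip(8,-15,30)=8, clip(14,-15,30)=14, clip(6,-15,30)=6 -> [14, 14, 8, 14, 6]
Stage 5 (OFFSET 1): 14+1=15, 14+1=15, 8+1=9, 14+1=15, 6+1=7 -> [15, 15, 9, 15, 7]
Stage 6 (OFFSET 4): 15+4=19, 15+4=19, 9+4=13, 15+4=19, 7+4=11 -> [19, 19, 13, 19, 11]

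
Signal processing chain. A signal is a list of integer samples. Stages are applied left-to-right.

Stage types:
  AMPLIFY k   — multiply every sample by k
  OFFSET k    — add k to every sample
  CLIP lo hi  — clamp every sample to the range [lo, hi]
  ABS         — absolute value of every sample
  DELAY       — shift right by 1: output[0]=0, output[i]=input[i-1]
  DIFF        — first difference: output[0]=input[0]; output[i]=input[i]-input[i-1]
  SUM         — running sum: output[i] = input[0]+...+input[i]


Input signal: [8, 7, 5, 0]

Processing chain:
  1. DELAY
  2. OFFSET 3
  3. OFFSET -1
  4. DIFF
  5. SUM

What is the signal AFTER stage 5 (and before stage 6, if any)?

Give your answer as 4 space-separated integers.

Input: [8, 7, 5, 0]
Stage 1 (DELAY): [0, 8, 7, 5] = [0, 8, 7, 5] -> [0, 8, 7, 5]
Stage 2 (OFFSET 3): 0+3=3, 8+3=11, 7+3=10, 5+3=8 -> [3, 11, 10, 8]
Stage 3 (OFFSET -1): 3+-1=2, 11+-1=10, 10+-1=9, 8+-1=7 -> [2, 10, 9, 7]
Stage 4 (DIFF): s[0]=2, 10-2=8, 9-10=-1, 7-9=-2 -> [2, 8, -1, -2]
Stage 5 (SUM): sum[0..0]=2, sum[0..1]=10, sum[0..2]=9, sum[0..3]=7 -> [2, 10, 9, 7]

Answer: 2 10 9 7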